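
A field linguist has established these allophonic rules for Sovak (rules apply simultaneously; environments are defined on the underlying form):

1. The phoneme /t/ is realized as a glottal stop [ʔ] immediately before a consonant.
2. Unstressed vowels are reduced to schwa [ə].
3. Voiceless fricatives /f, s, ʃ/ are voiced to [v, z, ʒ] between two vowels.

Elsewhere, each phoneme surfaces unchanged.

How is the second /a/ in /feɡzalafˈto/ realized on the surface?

/a/ (between /l/ and /f/) occurs in an unstressed syllable → [ə] by rule 2.

[ə]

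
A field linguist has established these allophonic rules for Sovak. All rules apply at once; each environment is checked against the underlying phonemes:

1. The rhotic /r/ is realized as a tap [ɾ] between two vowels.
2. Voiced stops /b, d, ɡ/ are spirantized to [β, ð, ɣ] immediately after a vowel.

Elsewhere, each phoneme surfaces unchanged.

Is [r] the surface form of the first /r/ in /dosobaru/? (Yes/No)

/r/ (between /a/ and /u/) occurs between two vowels → [ɾ] by rule 1.
The actual realization is [ɾ], not [r].

No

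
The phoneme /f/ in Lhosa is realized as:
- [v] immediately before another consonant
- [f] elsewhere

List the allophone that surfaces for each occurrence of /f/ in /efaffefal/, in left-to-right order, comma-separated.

[f], [v], [f], [f]

Occurrence 1 (position 2): no conditioning environment matches → elsewhere allophone [f].
Occurrence 2 (position 4): immediately before another consonant → [v].
Occurrence 3 (position 5): no conditioning environment matches → elsewhere allophone [f].
Occurrence 4 (position 7): no conditioning environment matches → elsewhere allophone [f].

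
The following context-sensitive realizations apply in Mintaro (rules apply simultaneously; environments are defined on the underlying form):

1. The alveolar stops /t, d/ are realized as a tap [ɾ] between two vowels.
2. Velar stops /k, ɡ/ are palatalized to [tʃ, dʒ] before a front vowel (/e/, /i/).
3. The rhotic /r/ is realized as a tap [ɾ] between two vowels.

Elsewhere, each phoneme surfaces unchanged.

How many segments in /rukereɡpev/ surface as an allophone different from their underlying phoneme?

2

Segments that undergo a rule: /k/ → [tʃ] (rule 2); /r/ → [ɾ] (rule 3).
All other segments surface unchanged.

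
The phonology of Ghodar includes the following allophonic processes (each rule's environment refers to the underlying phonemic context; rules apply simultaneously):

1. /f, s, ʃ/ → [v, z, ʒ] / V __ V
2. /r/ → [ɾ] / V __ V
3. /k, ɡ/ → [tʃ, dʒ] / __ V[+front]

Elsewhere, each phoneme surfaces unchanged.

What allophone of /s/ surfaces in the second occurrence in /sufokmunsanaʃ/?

/s/ (between /n/ and /a/): rule 1 targets it, but not between two vowels → unchanged [s].

[s]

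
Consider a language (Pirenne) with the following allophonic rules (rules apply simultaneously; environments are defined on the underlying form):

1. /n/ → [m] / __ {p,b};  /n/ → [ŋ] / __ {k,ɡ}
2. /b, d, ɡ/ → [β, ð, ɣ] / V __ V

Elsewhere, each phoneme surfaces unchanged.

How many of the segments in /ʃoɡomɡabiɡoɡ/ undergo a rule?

Segments that undergo a rule: /ɡ/ → [ɣ] (rule 2); /b/ → [β] (rule 2); /ɡ/ → [ɣ] (rule 2).
All other segments surface unchanged.

3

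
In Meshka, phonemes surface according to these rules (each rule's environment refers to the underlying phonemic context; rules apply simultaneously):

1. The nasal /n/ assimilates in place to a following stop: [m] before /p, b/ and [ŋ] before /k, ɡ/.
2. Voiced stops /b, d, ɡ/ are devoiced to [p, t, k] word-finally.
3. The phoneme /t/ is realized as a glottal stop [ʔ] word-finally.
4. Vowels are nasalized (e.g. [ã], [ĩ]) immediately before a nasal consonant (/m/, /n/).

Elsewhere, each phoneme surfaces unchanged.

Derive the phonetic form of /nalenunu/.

[nalẽnũnu]

/n/ (word-initial): rule 1 targets it, but not before a labial or velar stop → unchanged [n].
/a/ (between /n/ and /l/) is in the target of rule 4 but the environment (before a nasal consonant) is not met → [a].
/l/ (between /a/ and /e/): no rule targets it → [l].
/e/ (between /l/ and /n/) occurs before a nasal consonant → [ẽ] by rule 4.
/n/ (between /e/ and /u/) fails the environment for rule 1, so it stays [n].
/u/ — between /n/ and /n/, before a nasal consonant — surfaces as [ũ] (rule 4).
/n/ (between /u/ and /u/) fails the environment for rule 1, so it stays [n].
/u/ (word-final) fails the environment for rule 4, so it stays [u].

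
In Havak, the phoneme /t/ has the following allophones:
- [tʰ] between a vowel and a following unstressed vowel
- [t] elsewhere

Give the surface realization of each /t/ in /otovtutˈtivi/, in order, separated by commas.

Occurrence 1 (position 2): between a vowel and a following unstressed vowel → [tʰ].
Occurrence 2 (position 5): no conditioning environment matches → elsewhere allophone [t].
Occurrence 3 (position 7): no conditioning environment matches → elsewhere allophone [t].
Occurrence 4 (position 8): no conditioning environment matches → elsewhere allophone [t].

[tʰ], [t], [t], [t]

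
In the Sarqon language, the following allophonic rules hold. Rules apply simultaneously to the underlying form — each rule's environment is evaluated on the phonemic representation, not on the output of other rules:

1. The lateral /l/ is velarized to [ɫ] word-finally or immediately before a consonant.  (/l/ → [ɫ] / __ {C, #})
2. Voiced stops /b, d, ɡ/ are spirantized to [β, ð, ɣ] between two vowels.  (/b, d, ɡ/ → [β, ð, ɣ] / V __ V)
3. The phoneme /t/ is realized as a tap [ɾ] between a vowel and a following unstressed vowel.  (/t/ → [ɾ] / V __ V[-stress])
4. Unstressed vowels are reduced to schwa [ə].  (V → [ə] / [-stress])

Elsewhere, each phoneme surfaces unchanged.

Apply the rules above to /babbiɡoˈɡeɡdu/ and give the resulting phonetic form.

/b/ (word-initial) fails the environment for rule 2, so it stays [b].
Rule 4 applies to /a/ (between /b/ and /b/: in an unstressed syllable) → [ə].
/b/ (between /a/ and /b/): rule 2 targets it, but not between two vowels → unchanged [b].
/b/ (between /b/ and /i/) is in the target of rule 2 but the environment (between two vowels) is not met → [b].
/i/ — between /b/ and /ɡ/, in an unstressed syllable — surfaces as [ə] (rule 4).
/ɡ/ (between /i/ and /o/) occurs between two vowels → [ɣ] by rule 2.
/o/ (between /ɡ/ and /ɡ/): in an unstressed syllable, so rule 4 applies → [ə].
/ɡ/ meets the environment for rule 2 (between two vowels) → [ɣ].
/e/ — between /ɡ/ and /ɡ/; rule 4 does not apply here → [e].
/ɡ/ — between /e/ and /d/; rule 2 does not apply here → [ɡ].
/d/ (between /ɡ/ and /u/): rule 2 targets it, but not between two vowels → unchanged [d].
Rule 4 applies to /u/ (word-final: in an unstressed syllable) → [ə].

[bəbbəɣəˈɣeɡdə]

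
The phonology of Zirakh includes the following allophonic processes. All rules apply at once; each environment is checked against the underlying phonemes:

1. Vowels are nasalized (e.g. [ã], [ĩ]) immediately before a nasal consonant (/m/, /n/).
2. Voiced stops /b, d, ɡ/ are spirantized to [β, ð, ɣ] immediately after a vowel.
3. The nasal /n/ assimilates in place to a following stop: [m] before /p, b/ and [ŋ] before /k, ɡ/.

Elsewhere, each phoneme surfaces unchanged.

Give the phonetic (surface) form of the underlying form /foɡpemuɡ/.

[foɣpẽmuɣ]

/f/ (word-initial): no rule targets it → [f].
/o/ — between /f/ and /ɡ/; rule 1 does not apply here → [o].
/ɡ/ meets the environment for rule 2 (immediately after a vowel) → [ɣ].
/p/ stays [p].
/e/ (between /p/ and /m/) occurs before a nasal consonant → [ẽ] by rule 1.
/m/ (between /e/ and /u/): no rule targets it → [m].
/u/ — between /m/ and /ɡ/; rule 1 does not apply here → [u].
/ɡ/ (word-final): immediately after a vowel, so rule 2 applies → [ɣ].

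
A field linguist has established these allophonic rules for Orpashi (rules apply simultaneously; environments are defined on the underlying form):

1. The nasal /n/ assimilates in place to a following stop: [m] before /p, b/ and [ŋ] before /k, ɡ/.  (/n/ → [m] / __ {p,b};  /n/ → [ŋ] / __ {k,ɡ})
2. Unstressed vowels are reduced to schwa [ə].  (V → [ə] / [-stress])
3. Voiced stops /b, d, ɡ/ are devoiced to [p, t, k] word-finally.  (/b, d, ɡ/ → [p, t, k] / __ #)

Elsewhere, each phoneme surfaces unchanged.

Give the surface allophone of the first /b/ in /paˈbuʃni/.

/b/ (between /a/ and /u/) is in the target of rule 3 but the environment (word-finally) is not met → [b].

[b]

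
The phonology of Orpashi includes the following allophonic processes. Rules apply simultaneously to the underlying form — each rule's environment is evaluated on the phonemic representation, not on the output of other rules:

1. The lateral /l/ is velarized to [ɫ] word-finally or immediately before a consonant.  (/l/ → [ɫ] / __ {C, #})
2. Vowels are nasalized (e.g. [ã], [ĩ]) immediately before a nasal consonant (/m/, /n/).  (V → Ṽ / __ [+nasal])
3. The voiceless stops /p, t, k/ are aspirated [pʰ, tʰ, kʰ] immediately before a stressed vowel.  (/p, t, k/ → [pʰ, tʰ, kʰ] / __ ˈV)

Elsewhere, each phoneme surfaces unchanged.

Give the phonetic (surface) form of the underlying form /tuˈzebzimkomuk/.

/t/ (word-initial): rule 3 targets it, but not immediately before a stressed vowel → unchanged [t].
/u/ (between /t/ and /z/): rule 2 targets it, but not before a nasal consonant → unchanged [u].
/z/ (between /u/ and /e/): no rule targets it → [z].
/e/ — between /z/ and /b/; rule 2 does not apply here → [e].
/b/ stays [b].
/z/ — not in any rule's target class → [z].
/i/ (between /z/ and /m/): before a nasal consonant, so rule 2 applies → [ĩ].
/m/ (between /i/ and /k/): no rule targets it → [m].
/k/ (between /m/ and /o/) is in the target of rule 3 but the environment (immediately before a stressed vowel) is not met → [k].
/o/ — between /k/ and /m/, before a nasal consonant — surfaces as [õ] (rule 2).
/m/ (between /o/ and /u/) is unaffected → [m].
/u/ — between /m/ and /k/; rule 2 does not apply here → [u].
/k/ (word-final) is in the target of rule 3 but the environment (immediately before a stressed vowel) is not met → [k].

[tuˈzebzĩmkõmuk]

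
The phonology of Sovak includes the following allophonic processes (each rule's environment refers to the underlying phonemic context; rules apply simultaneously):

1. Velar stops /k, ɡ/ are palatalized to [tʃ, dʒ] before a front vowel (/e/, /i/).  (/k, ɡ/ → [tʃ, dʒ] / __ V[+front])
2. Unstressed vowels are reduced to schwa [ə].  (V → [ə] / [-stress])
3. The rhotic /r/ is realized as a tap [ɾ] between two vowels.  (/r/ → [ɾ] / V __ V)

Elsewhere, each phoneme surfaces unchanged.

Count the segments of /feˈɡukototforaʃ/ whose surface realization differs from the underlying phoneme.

6

Segments that undergo a rule: /e/ → [ə] (rule 2); /o/ → [ə] (rule 2); /o/ → [ə] (rule 2); /o/ → [ə] (rule 2); /r/ → [ɾ] (rule 3); /a/ → [ə] (rule 2).
All other segments surface unchanged.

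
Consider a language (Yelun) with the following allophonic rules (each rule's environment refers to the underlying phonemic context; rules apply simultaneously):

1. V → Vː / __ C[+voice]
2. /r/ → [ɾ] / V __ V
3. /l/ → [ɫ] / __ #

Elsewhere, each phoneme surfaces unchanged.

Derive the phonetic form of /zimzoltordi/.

[ziːmzoːltoːrdi]

/z/ (word-initial): no rule targets it → [z].
/i/ (between /z/ and /m/): before a voiced consonant, so rule 1 applies → [iː].
/m/ stays [m].
/z/ — not in any rule's target class → [z].
/o/ meets the environment for rule 1 (before a voiced consonant) → [oː].
/l/ (between /o/ and /t/) is in the target of rule 3 but the environment (word-finally) is not met → [l].
/t/ (between /l/ and /o/) is unaffected → [t].
/o/ (between /t/ and /r/): before a voiced consonant, so rule 1 applies → [oː].
/r/ (between /o/ and /d/) is in the target of rule 2 but the environment (between two vowels) is not met → [r].
/d/ (between /r/ and /i/) is unaffected → [d].
/i/ (word-final): rule 1 targets it, but not before a voiced consonant → unchanged [i].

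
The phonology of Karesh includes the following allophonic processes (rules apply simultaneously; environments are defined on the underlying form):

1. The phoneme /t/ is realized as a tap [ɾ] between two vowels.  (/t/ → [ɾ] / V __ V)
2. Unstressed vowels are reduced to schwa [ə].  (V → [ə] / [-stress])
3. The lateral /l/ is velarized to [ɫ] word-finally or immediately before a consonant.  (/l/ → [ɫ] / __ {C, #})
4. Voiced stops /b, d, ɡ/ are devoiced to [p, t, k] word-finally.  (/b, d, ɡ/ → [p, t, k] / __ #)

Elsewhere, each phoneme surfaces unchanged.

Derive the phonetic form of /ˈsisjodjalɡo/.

/i/ (between /s/ and /s/): rule 2 targets it, but not in an unstressed syllable → unchanged [i].
Rule 2 applies to /o/ (between /j/ and /d/: in an unstressed syllable) → [ə].
/d/ (between /o/ and /j/) is in the target of rule 4 but the environment (word-finally) is not met → [d].
/a/ meets the environment for rule 2 (in an unstressed syllable) → [ə].
/l/ (between /a/ and /ɡ/): word-finally or immediately before a consonant, so rule 3 applies → [ɫ].
/ɡ/ (between /l/ and /o/) fails the environment for rule 4, so it stays [ɡ].
Rule 2 applies to /o/ (word-final: in an unstressed syllable) → [ə].

[ˈsisjədjəɫɡə]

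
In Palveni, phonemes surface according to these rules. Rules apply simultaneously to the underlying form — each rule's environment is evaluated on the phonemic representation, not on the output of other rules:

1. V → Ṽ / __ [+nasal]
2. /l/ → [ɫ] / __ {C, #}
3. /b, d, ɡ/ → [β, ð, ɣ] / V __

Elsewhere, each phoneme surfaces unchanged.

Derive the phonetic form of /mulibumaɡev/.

/m/ — not in any rule's target class → [m].
/u/ — between /m/ and /l/; rule 1 does not apply here → [u].
/l/ — between /u/ and /i/; rule 2 does not apply here → [l].
/i/ (between /l/ and /b/) fails the environment for rule 1, so it stays [i].
/b/ (between /i/ and /u/) occurs immediately after a vowel → [β] by rule 3.
Rule 1 applies to /u/ (between /b/ and /m/: before a nasal consonant) → [ũ].
/m/ (between /u/ and /a/): no rule targets it → [m].
/a/ — between /m/ and /ɡ/; rule 1 does not apply here → [a].
Rule 3 applies to /ɡ/ (between /a/ and /e/: immediately after a vowel) → [ɣ].
/e/ (between /ɡ/ and /v/) is in the target of rule 1 but the environment (before a nasal consonant) is not met → [e].
/v/ — not in any rule's target class → [v].

[muliβũmaɣev]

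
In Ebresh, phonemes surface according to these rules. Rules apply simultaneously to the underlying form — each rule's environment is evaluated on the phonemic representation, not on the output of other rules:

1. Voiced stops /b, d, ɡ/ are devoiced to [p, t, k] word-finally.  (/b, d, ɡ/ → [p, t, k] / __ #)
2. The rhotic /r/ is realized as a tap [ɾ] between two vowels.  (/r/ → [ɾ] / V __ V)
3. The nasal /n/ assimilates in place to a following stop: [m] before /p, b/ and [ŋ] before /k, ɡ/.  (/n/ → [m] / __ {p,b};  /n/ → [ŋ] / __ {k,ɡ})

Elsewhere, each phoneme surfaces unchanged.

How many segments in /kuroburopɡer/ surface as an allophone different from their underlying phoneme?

2

Segments that undergo a rule: /r/ → [ɾ] (rule 2); /r/ → [ɾ] (rule 2).
All other segments surface unchanged.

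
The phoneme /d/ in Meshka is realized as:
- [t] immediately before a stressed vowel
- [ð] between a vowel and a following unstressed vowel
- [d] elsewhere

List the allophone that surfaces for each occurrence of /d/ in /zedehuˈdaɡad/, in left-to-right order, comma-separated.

Occurrence 1 (position 3): between a vowel and a following unstressed vowel → [ð].
Occurrence 2 (position 7): immediately before a stressed vowel → [t].
Occurrence 3 (position 11): no conditioning environment matches → elsewhere allophone [d].

[ð], [t], [d]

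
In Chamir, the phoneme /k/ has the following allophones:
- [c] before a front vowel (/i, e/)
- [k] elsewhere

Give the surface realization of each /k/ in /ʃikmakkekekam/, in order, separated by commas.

Occurrence 1 (position 3): no conditioning environment matches → elsewhere allophone [k].
Occurrence 2 (position 6): no conditioning environment matches → elsewhere allophone [k].
Occurrence 3 (position 7): before a front vowel → [c].
Occurrence 4 (position 9): before a front vowel → [c].
Occurrence 5 (position 11): no conditioning environment matches → elsewhere allophone [k].

[k], [k], [c], [c], [k]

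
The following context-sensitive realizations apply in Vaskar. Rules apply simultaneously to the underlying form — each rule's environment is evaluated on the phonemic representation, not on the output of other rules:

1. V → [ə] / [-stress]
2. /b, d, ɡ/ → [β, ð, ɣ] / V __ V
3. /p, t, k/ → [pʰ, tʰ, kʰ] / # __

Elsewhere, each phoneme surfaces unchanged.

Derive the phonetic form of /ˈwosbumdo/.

[ˈwosbəmdə]

/w/ (word-initial) is unaffected → [w].
/o/ (between /w/ and /s/): rule 1 targets it, but not in an unstressed syllable → unchanged [o].
/s/ stays [s].
/b/ (between /s/ and /u/): rule 2 targets it, but not between two vowels → unchanged [b].
/u/ (between /b/ and /m/) occurs in an unstressed syllable → [ə] by rule 1.
/m/ — not in any rule's target class → [m].
/d/ — between /m/ and /o/; rule 2 does not apply here → [d].
/o/ — word-final, in an unstressed syllable — surfaces as [ə] (rule 1).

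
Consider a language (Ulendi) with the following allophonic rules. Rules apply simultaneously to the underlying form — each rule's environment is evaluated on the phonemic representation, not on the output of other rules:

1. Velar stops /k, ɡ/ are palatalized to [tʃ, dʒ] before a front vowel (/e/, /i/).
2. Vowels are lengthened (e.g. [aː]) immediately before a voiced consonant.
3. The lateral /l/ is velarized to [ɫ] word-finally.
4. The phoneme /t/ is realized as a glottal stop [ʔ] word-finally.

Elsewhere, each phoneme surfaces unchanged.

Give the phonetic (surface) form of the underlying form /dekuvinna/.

[dekuːviːnna]

/e/ — between /d/ and /k/; rule 2 does not apply here → [e].
/k/ (between /e/ and /u/) is in the target of rule 1 but the environment (before a front vowel) is not met → [k].
/u/ (between /k/ and /v/): before a voiced consonant, so rule 2 applies → [uː].
/i/ — between /v/ and /n/, before a voiced consonant — surfaces as [iː] (rule 2).
/a/ (word-final) is in the target of rule 2 but the environment (before a voiced consonant) is not met → [a].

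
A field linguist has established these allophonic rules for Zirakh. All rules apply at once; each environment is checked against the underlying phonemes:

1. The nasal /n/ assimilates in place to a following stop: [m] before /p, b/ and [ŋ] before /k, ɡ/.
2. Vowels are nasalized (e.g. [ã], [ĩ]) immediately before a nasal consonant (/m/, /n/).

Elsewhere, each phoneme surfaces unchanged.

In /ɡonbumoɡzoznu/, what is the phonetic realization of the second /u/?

[u]

/u/ — word-final; rule 2 does not apply here → [u].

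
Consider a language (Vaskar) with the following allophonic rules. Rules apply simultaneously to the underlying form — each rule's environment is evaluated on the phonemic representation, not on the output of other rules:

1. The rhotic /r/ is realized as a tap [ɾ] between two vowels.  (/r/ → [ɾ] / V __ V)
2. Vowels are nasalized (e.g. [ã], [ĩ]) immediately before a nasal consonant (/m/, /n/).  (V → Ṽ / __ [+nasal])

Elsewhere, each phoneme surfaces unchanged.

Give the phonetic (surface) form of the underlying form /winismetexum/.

[wĩnismetexũm]

/w/ stays [w].
/i/ (between /w/ and /n/): before a nasal consonant, so rule 2 applies → [ĩ].
/n/ stays [n].
/i/ (between /n/ and /s/) fails the environment for rule 2, so it stays [i].
/s/ (between /i/ and /m/) is unaffected → [s].
/m/ stays [m].
/e/ (between /m/ and /t/) is in the target of rule 2 but the environment (before a nasal consonant) is not met → [e].
/t/ stays [t].
/e/ (between /t/ and /x/) fails the environment for rule 2, so it stays [e].
/x/ (between /e/ and /u/): no rule targets it → [x].
/u/ meets the environment for rule 2 (before a nasal consonant) → [ũ].
/m/ — not in any rule's target class → [m].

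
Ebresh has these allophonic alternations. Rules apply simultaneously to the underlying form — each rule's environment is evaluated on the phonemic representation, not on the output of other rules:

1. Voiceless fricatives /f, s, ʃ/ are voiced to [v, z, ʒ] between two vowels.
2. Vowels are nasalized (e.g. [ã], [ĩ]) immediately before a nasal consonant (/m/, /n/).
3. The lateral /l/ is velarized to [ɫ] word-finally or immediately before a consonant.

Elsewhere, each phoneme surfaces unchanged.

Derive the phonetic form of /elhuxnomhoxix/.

/e/ (word-initial): rule 2 targets it, but not before a nasal consonant → unchanged [e].
Rule 3 applies to /l/ (between /e/ and /h/: word-finally or immediately before a consonant) → [ɫ].
/h/ (between /l/ and /u/) is unaffected → [h].
/u/ — between /h/ and /x/; rule 2 does not apply here → [u].
/x/ stays [x].
/n/ — not in any rule's target class → [n].
Rule 2 applies to /o/ (between /n/ and /m/: before a nasal consonant) → [õ].
/m/ (between /o/ and /h/) is unaffected → [m].
/h/ stays [h].
/o/ (between /h/ and /x/) is in the target of rule 2 but the environment (before a nasal consonant) is not met → [o].
/x/ stays [x].
/i/ (between /x/ and /x/) is in the target of rule 2 but the environment (before a nasal consonant) is not met → [i].
/x/ — not in any rule's target class → [x].

[eɫhuxnõmhoxix]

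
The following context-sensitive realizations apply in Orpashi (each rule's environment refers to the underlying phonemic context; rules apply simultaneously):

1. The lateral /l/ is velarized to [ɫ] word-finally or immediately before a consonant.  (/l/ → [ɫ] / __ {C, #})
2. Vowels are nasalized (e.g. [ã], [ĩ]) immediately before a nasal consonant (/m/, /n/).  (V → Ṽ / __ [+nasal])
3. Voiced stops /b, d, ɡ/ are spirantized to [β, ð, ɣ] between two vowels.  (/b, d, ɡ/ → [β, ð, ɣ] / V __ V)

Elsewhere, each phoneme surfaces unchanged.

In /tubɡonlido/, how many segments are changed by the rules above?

Segments that undergo a rule: /o/ → [õ] (rule 2); /d/ → [ð] (rule 3).
All other segments surface unchanged.

2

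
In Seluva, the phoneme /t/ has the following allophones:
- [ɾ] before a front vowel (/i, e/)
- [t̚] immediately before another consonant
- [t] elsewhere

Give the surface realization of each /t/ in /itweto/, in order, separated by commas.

Occurrence 1 (position 2): immediately before another consonant → [t̚].
Occurrence 2 (position 5): no conditioning environment matches → elsewhere allophone [t].

[t̚], [t]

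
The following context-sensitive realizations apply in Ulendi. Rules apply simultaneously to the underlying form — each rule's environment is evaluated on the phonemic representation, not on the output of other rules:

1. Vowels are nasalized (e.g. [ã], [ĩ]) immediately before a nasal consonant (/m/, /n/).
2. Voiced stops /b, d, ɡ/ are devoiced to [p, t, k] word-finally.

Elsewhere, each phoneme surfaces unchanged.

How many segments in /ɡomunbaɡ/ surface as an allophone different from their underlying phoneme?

3

Segments that undergo a rule: /o/ → [õ] (rule 1); /u/ → [ũ] (rule 1); /ɡ/ → [k] (rule 2).
All other segments surface unchanged.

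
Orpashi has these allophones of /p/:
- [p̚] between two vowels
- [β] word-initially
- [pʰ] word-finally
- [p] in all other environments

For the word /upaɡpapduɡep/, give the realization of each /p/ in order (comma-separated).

[p̚], [p], [p], [pʰ]

Occurrence 1 (position 2): between two vowels → [p̚].
Occurrence 2 (position 5): no conditioning environment matches → elsewhere allophone [p].
Occurrence 3 (position 7): no conditioning environment matches → elsewhere allophone [p].
Occurrence 4 (position 12): word-finally → [pʰ].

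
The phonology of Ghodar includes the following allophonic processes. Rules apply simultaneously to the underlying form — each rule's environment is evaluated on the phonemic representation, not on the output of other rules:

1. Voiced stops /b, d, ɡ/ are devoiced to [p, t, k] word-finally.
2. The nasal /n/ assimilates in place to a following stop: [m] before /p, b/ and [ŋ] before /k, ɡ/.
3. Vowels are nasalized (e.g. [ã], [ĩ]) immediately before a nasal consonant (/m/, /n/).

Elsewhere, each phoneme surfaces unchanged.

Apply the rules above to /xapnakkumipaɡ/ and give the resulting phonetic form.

[xapnakkũmipak]

/x/ — not in any rule's target class → [x].
/a/ — between /x/ and /p/; rule 3 does not apply here → [a].
/p/ (between /a/ and /n/) is unaffected → [p].
/n/ (between /p/ and /a/): rule 2 targets it, but not before a labial or velar stop → unchanged [n].
/a/ (between /n/ and /k/) is in the target of rule 3 but the environment (before a nasal consonant) is not met → [a].
/k/ (between /a/ and /k/) is unaffected → [k].
/k/ — not in any rule's target class → [k].
/u/ — between /k/ and /m/, before a nasal consonant — surfaces as [ũ] (rule 3).
/m/ — not in any rule's target class → [m].
/i/ — between /m/ and /p/; rule 3 does not apply here → [i].
/p/ — not in any rule's target class → [p].
/a/ — between /p/ and /ɡ/; rule 3 does not apply here → [a].
/ɡ/ (word-final) occurs word-finally → [k] by rule 1.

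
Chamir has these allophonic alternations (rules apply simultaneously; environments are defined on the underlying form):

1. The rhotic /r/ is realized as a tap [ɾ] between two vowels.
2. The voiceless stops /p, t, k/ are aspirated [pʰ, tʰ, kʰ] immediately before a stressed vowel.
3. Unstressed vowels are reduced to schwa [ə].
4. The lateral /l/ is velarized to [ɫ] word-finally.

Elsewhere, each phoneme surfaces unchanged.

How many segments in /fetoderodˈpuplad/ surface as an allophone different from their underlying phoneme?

7

Segments that undergo a rule: /e/ → [ə] (rule 3); /o/ → [ə] (rule 3); /e/ → [ə] (rule 3); /r/ → [ɾ] (rule 1); /o/ → [ə] (rule 3); /p/ → [pʰ] (rule 2); /a/ → [ə] (rule 3).
All other segments surface unchanged.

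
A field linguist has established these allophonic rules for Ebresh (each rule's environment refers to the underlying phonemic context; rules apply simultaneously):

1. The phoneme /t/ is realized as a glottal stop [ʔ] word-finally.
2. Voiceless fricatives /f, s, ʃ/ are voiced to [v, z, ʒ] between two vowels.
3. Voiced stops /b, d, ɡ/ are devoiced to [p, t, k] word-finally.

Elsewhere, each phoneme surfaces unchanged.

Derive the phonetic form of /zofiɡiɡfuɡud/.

[zoviɡiɡfuɡut]

/z/ — not in any rule's target class → [z].
/o/ stays [o].
/f/ meets the environment for rule 2 (between two vowels) → [v].
/i/ (between /f/ and /ɡ/) is unaffected → [i].
/ɡ/ — between /i/ and /i/; rule 3 does not apply here → [ɡ].
/i/ (between /ɡ/ and /ɡ/) is unaffected → [i].
/ɡ/ (between /i/ and /f/) is in the target of rule 3 but the environment (word-finally) is not met → [ɡ].
/f/ (between /ɡ/ and /u/) is in the target of rule 2 but the environment (between two vowels) is not met → [f].
/u/ (between /f/ and /ɡ/) is unaffected → [u].
/ɡ/ (between /u/ and /u/) fails the environment for rule 3, so it stays [ɡ].
/u/ — not in any rule's target class → [u].
/d/ (word-final) occurs word-finally → [t] by rule 3.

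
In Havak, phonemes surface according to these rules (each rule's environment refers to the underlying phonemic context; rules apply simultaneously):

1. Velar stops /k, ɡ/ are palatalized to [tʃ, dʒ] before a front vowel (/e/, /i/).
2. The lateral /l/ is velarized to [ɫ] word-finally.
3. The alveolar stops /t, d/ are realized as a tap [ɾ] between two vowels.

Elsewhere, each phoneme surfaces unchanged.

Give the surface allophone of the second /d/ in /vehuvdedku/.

[d]

/d/ (between /e/ and /k/) is in the target of rule 3 but the environment (between two vowels) is not met → [d].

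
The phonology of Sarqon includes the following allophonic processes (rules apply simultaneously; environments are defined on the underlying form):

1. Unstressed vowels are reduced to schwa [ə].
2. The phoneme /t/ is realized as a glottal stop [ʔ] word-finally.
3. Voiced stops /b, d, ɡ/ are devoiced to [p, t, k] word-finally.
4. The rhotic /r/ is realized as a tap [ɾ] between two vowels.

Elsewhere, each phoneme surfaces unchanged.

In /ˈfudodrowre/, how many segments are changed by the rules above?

3

Segments that undergo a rule: /o/ → [ə] (rule 1); /o/ → [ə] (rule 1); /e/ → [ə] (rule 1).
All other segments surface unchanged.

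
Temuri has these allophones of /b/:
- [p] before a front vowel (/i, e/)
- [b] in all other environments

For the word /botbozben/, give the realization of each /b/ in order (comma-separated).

Occurrence 1 (position 1): no conditioning environment matches → elsewhere allophone [b].
Occurrence 2 (position 4): no conditioning environment matches → elsewhere allophone [b].
Occurrence 3 (position 7): before a front vowel (/i, e/) → [p].

[b], [b], [p]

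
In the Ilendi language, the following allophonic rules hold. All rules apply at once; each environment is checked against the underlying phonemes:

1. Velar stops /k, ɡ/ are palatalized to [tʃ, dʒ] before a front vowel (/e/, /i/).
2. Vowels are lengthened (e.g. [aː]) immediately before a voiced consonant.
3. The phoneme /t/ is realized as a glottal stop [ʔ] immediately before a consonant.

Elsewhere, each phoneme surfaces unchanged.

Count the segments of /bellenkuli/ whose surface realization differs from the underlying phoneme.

3

Segments that undergo a rule: /e/ → [eː] (rule 2); /e/ → [eː] (rule 2); /u/ → [uː] (rule 2).
All other segments surface unchanged.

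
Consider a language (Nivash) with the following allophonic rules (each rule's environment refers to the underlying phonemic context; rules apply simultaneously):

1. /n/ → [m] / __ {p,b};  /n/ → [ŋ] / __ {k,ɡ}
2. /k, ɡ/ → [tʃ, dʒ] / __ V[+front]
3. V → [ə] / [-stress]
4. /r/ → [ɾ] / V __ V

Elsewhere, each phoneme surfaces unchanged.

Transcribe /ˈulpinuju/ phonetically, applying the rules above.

/u/ (word-initial): rule 3 targets it, but not in an unstressed syllable → unchanged [u].
/i/ (between /p/ and /n/): in an unstressed syllable, so rule 3 applies → [ə].
/n/ (between /i/ and /u/) is in the target of rule 1 but the environment (before a labial or velar stop) is not met → [n].
/u/ (between /n/ and /j/): in an unstressed syllable, so rule 3 applies → [ə].
/u/ meets the environment for rule 3 (in an unstressed syllable) → [ə].

[ˈulpənəjə]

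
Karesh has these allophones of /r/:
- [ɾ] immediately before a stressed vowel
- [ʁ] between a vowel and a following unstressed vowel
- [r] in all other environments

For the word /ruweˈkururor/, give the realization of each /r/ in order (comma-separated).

[r], [ʁ], [ʁ], [r]

Occurrence 1 (position 1): no conditioning environment matches → elsewhere allophone [r].
Occurrence 2 (position 7): between a vowel and a following unstressed vowel → [ʁ].
Occurrence 3 (position 9): between a vowel and a following unstressed vowel → [ʁ].
Occurrence 4 (position 11): no conditioning environment matches → elsewhere allophone [r].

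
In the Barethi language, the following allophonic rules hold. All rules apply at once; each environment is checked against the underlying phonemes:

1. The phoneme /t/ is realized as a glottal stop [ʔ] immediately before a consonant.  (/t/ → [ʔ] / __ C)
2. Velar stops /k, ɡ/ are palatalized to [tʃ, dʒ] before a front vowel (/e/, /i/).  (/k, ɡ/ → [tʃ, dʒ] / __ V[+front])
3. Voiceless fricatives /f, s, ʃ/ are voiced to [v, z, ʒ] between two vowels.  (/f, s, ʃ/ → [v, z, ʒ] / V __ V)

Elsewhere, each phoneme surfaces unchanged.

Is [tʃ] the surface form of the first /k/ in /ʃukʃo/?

/k/ — between /u/ and /ʃ/; rule 2 does not apply here → [k].
The actual realization is [k], not [tʃ].

No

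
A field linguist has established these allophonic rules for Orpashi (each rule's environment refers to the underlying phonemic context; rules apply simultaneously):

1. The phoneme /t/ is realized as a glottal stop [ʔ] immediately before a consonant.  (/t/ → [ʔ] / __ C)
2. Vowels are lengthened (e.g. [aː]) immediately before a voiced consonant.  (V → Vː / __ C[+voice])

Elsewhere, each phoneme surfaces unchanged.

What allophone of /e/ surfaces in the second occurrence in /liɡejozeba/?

/e/ (between /z/ and /b/): before a voiced consonant, so rule 2 applies → [eː].

[eː]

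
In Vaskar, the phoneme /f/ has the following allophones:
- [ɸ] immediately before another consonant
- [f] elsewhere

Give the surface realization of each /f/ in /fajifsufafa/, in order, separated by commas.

[f], [ɸ], [f], [f]

Occurrence 1 (position 1): no conditioning environment matches → elsewhere allophone [f].
Occurrence 2 (position 5): immediately before another consonant → [ɸ].
Occurrence 3 (position 8): no conditioning environment matches → elsewhere allophone [f].
Occurrence 4 (position 10): no conditioning environment matches → elsewhere allophone [f].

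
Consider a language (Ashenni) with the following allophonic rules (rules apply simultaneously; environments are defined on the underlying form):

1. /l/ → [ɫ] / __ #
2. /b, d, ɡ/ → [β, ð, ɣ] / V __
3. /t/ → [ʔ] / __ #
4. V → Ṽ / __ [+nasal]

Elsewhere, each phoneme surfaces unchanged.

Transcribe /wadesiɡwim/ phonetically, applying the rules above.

[waðesiɣwĩm]

/w/ — not in any rule's target class → [w].
/a/ (between /w/ and /d/) fails the environment for rule 4, so it stays [a].
Rule 2 applies to /d/ (between /a/ and /e/: immediately after a vowel) → [ð].
/e/ (between /d/ and /s/) fails the environment for rule 4, so it stays [e].
/s/ stays [s].
/i/ (between /s/ and /ɡ/): rule 4 targets it, but not before a nasal consonant → unchanged [i].
/ɡ/ (between /i/ and /w/) occurs immediately after a vowel → [ɣ] by rule 2.
/w/ (between /ɡ/ and /i/) is unaffected → [w].
/i/ (between /w/ and /m/) occurs before a nasal consonant → [ĩ] by rule 4.
/m/ stays [m].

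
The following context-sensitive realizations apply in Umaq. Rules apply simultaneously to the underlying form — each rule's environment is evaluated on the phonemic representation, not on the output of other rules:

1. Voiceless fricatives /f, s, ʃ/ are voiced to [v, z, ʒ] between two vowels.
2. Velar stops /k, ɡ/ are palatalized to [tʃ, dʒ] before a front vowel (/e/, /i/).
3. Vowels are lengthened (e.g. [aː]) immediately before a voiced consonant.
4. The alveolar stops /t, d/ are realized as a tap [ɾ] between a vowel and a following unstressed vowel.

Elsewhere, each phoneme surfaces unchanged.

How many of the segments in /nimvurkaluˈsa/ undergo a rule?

Segments that undergo a rule: /i/ → [iː] (rule 3); /u/ → [uː] (rule 3); /a/ → [aː] (rule 3); /s/ → [z] (rule 1).
All other segments surface unchanged.

4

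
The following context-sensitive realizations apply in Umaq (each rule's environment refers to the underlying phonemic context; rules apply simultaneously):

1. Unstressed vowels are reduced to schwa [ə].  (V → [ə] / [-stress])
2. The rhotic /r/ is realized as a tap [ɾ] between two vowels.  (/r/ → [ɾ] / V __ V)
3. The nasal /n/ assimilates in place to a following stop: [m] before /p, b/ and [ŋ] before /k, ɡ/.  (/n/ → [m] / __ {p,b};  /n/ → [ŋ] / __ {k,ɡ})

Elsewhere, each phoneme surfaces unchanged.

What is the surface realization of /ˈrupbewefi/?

[ˈrupbəwəfə]

/r/ — word-initial; rule 2 does not apply here → [r].
/u/ (between /r/ and /p/) is in the target of rule 1 but the environment (in an unstressed syllable) is not met → [u].
/p/ — not in any rule's target class → [p].
/b/ — not in any rule's target class → [b].
/e/ — between /b/ and /w/, in an unstressed syllable — surfaces as [ə] (rule 1).
/w/ (between /e/ and /e/): no rule targets it → [w].
/e/ (between /w/ and /f/) occurs in an unstressed syllable → [ə] by rule 1.
/f/ (between /e/ and /i/): no rule targets it → [f].
/i/ (word-final) occurs in an unstressed syllable → [ə] by rule 1.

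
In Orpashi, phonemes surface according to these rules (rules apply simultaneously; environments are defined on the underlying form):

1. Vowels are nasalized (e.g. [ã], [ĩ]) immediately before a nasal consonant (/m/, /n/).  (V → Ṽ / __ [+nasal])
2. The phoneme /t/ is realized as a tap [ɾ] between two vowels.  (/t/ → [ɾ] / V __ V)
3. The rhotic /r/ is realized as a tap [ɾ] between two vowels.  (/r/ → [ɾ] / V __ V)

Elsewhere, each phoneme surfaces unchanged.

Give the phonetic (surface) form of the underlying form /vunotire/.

/v/ stays [v].
/u/ meets the environment for rule 1 (before a nasal consonant) → [ũ].
/n/ (between /u/ and /o/): no rule targets it → [n].
/o/ (between /n/ and /t/): rule 1 targets it, but not before a nasal consonant → unchanged [o].
/t/ (between /o/ and /i/): between two vowels, so rule 2 applies → [ɾ].
/i/ (between /t/ and /r/): rule 1 targets it, but not before a nasal consonant → unchanged [i].
/r/ meets the environment for rule 3 (between two vowels) → [ɾ].
/e/ (word-final) is in the target of rule 1 but the environment (before a nasal consonant) is not met → [e].

[vũnoɾiɾe]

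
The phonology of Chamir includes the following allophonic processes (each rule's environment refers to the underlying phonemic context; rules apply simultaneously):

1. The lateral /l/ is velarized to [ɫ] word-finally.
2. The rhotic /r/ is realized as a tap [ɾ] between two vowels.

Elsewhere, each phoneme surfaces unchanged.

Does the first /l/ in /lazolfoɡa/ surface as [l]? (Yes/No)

/l/ (word-initial): rule 1 targets it, but not word-finally → unchanged [l].
The actual realization is [l], which matches [l].

Yes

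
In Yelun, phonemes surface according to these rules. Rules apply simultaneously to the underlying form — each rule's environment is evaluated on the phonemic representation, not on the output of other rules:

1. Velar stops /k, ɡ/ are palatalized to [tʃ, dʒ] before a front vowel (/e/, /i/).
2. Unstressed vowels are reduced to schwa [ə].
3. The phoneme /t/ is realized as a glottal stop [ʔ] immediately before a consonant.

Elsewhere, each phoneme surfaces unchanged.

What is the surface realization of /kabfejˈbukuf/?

/k/ — word-initial; rule 1 does not apply here → [k].
/a/ — between /k/ and /b/, in an unstressed syllable — surfaces as [ə] (rule 2).
/b/ stays [b].
/f/ (between /b/ and /e/) is unaffected → [f].
/e/ meets the environment for rule 2 (in an unstressed syllable) → [ə].
/j/ (between /e/ and /b/): no rule targets it → [j].
/b/ (between /j/ and /u/) is unaffected → [b].
/u/ — between /b/ and /k/; rule 2 does not apply here → [u].
/k/ — between /u/ and /u/; rule 1 does not apply here → [k].
/u/ — between /k/ and /f/, in an unstressed syllable — surfaces as [ə] (rule 2).
/f/ — not in any rule's target class → [f].

[kəbfəjˈbukəf]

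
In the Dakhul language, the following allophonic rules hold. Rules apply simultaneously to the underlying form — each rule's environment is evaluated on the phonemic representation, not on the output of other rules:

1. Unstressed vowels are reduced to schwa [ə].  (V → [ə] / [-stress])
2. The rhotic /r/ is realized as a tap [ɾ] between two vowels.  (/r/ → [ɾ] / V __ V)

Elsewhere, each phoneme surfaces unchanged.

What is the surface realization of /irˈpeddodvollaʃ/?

[ərˈpeddədvəlləʃ]

/i/ (word-initial) occurs in an unstressed syllable → [ə] by rule 1.
/r/ (between /i/ and /p/): rule 2 targets it, but not between two vowels → unchanged [r].
/p/ (between /r/ and /e/) is unaffected → [p].
/e/ (between /p/ and /d/) is in the target of rule 1 but the environment (in an unstressed syllable) is not met → [e].
/d/ stays [d].
/d/ (between /d/ and /o/): no rule targets it → [d].
/o/ — between /d/ and /d/, in an unstressed syllable — surfaces as [ə] (rule 1).
/d/ stays [d].
/v/ — not in any rule's target class → [v].
/o/ (between /v/ and /l/) occurs in an unstressed syllable → [ə] by rule 1.
/l/ (between /o/ and /l/) is unaffected → [l].
/l/ (between /l/ and /a/) is unaffected → [l].
Rule 1 applies to /a/ (between /l/ and /ʃ/: in an unstressed syllable) → [ə].
/ʃ/ (word-final): no rule targets it → [ʃ].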